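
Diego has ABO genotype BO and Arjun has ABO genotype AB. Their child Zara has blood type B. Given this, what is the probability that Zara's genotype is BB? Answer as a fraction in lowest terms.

Cross BO × AB → 1/4 AB, 1/4 AO, 1/4 BB, 1/4 BO.
Type-B genotypes among offspring: BB (1/4), BO (1/4); total 1/2.
P(BB | type B) = (1/4) / (1/2) = 1/2.

1/2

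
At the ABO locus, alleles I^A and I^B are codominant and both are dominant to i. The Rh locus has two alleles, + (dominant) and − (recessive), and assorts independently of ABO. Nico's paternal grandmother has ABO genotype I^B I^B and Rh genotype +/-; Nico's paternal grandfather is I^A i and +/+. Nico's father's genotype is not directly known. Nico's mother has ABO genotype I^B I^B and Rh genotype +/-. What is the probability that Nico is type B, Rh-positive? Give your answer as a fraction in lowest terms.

21/32

Nico's father's ABO genotype from I^B I^B × I^A i: 1/2 I^A I^B, 1/2 I^B i.
Crossing each possibility with the mother I^B I^B and summing P(type B): 1/2·1/2 + 1/2·1 = 3/4.
Similarly for Rh via the father's Rh distribution: P(Rh+) = 7/8.
Independent loci: 3/4 × 7/8 = 21/32.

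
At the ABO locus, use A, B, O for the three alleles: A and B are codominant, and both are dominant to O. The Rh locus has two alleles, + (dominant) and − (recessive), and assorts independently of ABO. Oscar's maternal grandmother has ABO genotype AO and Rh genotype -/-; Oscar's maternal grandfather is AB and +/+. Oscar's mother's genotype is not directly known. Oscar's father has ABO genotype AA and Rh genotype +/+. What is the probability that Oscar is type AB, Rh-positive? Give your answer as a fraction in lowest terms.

Oscar's mother's ABO genotype from AO × AB: 1/4 AA, 1/4 AB, 1/4 AO, 1/4 BO.
Crossing each possibility with the father AA and summing P(type AB): 1/4·0 + 1/4·1/2 + 1/4·0 + 1/4·1/2 = 1/4.
Similarly for Rh via the mother's Rh distribution: P(Rh+) = 1.
Independent loci: 1/4 × 1 = 1/4.

1/4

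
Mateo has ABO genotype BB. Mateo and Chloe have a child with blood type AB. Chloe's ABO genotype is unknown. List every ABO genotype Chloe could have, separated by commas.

For each candidate genotype of Chloe, check whether crossing it with BB can produce every observed child phenotype.
  AA → possible child types {AB} ✓
  AB → possible child types {B, AB} ✓
  AO → possible child types {B, AB} ✓
  BB → possible child types {B} ✗
  BO → possible child types {B} ✗
  OO → possible child types {B} ✗

AA, AB, AO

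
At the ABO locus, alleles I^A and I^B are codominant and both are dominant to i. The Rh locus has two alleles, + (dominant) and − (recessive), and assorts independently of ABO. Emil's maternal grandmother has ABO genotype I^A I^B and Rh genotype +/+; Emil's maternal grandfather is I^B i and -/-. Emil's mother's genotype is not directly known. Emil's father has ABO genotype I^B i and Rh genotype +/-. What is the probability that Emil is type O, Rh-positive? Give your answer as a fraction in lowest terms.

Emil's mother's ABO genotype from I^A I^B × I^B i: 1/4 I^A I^B, 1/4 I^A i, 1/4 I^B I^B, 1/4 I^B i.
Crossing each possibility with the father I^B i and summing P(type O): 1/4·0 + 1/4·1/4 + 1/4·0 + 1/4·1/4 = 1/8.
Similarly for Rh via the mother's Rh distribution: P(Rh+) = 3/4.
Independent loci: 1/8 × 3/4 = 3/32.

3/32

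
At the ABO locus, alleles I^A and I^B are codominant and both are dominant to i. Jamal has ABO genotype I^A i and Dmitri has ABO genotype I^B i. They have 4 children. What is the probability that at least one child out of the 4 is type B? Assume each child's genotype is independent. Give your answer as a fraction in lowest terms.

175/256

ABO cross I^A i × I^B i → 1/4 O, 1/4 A, 1/4 B, 1/4 AB.
So P(type B) = 1/4 per child.
P(none) = (3/4)^4 = 81/256; P(at least one) = 1 − 81/256 = 175/256.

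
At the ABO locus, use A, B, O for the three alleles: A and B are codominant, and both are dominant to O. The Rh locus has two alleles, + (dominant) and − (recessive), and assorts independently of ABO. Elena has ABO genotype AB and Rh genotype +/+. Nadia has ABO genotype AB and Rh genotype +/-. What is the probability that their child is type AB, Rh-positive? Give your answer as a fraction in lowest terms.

ABO cross AB × AB → offspring phenotypes: 1/4 A, 1/4 B, 1/2 AB.
Rh cross +/+ × +/- → 1 Rh+.
Independent loci: P(type AB, Rh-positive) = 1/2 × 1 = 1/2.

1/2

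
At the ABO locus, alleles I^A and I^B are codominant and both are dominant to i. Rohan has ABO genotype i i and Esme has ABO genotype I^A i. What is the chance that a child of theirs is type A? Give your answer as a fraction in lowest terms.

1/2

ABO cross i i × I^A i → offspring phenotypes: 1/2 O, 1/2 A.
So P(type A) = 1/2.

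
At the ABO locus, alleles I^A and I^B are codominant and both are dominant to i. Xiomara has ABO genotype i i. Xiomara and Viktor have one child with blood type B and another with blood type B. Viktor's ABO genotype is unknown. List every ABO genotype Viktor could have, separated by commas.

For each candidate genotype of Viktor, check whether crossing it with i i can produce every observed child phenotype.
  I^A I^A → possible child types {A} ✗
  I^A I^B → possible child types {A, B} ✓
  I^A i → possible child types {O, A} ✗
  I^B I^B → possible child types {B} ✓
  I^B i → possible child types {O, B} ✓
  i i → possible child types {O} ✗

I^A I^B, I^B I^B, I^B i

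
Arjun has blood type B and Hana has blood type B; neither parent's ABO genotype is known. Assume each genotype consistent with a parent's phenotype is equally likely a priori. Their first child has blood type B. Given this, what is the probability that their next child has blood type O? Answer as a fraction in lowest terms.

1/20

Possible genotypes: Arjun ∈ {BB, BO}; Hana ∈ {BB, BO}.
Weight each parental genotype pair by prior × P(type-B child):
  BB × BB: posterior weight 4/15; P(next child type O) = 0.
  BB × BO: posterior weight 4/15; P(next child type O) = 0.
  BO × BB: posterior weight 4/15; P(next child type O) = 0.
  BO × BO: posterior weight 1/5; P(next child type O) = 1/4.
Weighted sum = 1/20.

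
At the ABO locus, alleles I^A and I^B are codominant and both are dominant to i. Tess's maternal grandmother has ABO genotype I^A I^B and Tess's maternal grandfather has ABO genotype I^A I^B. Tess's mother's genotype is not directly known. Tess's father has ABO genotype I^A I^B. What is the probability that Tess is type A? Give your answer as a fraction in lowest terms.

1/4

Tess's mother's ABO genotype from I^A I^B × I^A I^B: 1/4 I^A I^A, 1/2 I^A I^B, 1/4 I^B I^B.
Crossing each possibility with the father I^A I^B and summing P(type A): 1/4·1/2 + 1/2·1/4 + 1/4·0 = 1/4.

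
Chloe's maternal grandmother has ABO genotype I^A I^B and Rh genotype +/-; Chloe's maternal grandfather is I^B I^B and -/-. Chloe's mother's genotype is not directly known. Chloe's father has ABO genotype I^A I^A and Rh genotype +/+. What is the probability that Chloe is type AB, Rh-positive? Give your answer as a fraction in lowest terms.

3/4

Chloe's mother's ABO genotype from I^A I^B × I^B I^B: 1/2 I^A I^B, 1/2 I^B I^B.
Crossing each possibility with the father I^A I^A and summing P(type AB): 1/2·1/2 + 1/2·1 = 3/4.
Similarly for Rh via the mother's Rh distribution: P(Rh+) = 1.
Independent loci: 3/4 × 1 = 3/4.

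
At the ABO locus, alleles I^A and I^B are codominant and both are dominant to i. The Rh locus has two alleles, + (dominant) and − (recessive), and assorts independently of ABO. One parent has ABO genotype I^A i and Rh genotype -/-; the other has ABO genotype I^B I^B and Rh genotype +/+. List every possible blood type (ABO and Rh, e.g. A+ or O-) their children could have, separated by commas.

Gametes from I^A i × I^B I^B give offspring ABO genotypes I^A I^B, I^B i, i.e. phenotypes B, AB.
Rh cross -/- × +/+ → phenotypes Rh+.
Combining independently: B+, AB+.

B+, AB+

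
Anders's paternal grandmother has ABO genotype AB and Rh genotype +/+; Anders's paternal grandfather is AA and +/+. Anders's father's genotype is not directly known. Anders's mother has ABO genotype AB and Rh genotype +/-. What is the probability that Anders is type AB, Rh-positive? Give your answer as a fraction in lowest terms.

Anders's father's ABO genotype from AB × AA: 1/2 AA, 1/2 AB.
Crossing each possibility with the mother AB and summing P(type AB): 1/2·1/2 + 1/2·1/2 = 1/2.
Similarly for Rh via the father's Rh distribution: P(Rh+) = 1.
Independent loci: 1/2 × 1 = 1/2.

1/2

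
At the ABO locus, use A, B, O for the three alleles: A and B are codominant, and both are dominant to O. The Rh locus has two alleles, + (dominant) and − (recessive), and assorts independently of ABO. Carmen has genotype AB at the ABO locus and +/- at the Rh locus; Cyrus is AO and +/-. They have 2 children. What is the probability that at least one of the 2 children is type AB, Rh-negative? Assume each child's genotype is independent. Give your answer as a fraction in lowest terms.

ABO cross AB × AO → 1/2 A, 1/4 B, 1/4 AB.
Rh cross +/- × +/- → 3/4 Rh+, 1/4 Rh-; so P(type AB, Rh-negative) = 1/4 × 1/4 = 1/16 per child.
P(none) = (15/16)^2 = 225/256; P(at least one) = 1 − 225/256 = 31/256.

31/256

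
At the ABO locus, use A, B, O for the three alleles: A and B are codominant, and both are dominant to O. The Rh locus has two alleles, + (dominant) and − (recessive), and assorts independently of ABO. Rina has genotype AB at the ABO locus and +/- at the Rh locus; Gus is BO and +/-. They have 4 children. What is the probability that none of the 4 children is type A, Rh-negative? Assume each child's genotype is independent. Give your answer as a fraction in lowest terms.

ABO cross AB × BO → 1/4 A, 1/2 B, 1/4 AB.
Rh cross +/- × +/- → 3/4 Rh+, 1/4 Rh-; so P(type A, Rh-negative) = 1/4 × 1/4 = 1/16 per child.
P(not type A, Rh-negative) = 15/16 for one child; (15/16)^4 = 50625/65536.

50625/65536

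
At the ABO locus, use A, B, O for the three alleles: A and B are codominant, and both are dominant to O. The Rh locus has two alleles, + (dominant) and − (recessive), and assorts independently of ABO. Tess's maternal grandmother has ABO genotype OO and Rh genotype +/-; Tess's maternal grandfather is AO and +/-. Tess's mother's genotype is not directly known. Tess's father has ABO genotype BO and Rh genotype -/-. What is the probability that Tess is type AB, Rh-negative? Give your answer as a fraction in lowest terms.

1/16

Tess's mother's ABO genotype from OO × AO: 1/2 AO, 1/2 OO.
Crossing each possibility with the father BO and summing P(type AB): 1/2·1/4 + 1/2·0 = 1/8.
Similarly for Rh via the mother's Rh distribution: P(Rh-) = 1/2.
Independent loci: 1/8 × 1/2 = 1/16.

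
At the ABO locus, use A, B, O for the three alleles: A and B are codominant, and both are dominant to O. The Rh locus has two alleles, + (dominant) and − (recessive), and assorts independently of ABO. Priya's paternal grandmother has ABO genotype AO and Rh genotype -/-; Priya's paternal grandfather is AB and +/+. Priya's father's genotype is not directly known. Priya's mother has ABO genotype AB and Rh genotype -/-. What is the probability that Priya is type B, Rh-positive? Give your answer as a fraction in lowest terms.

1/8

Priya's father's ABO genotype from AO × AB: 1/4 AA, 1/4 AB, 1/4 AO, 1/4 BO.
Crossing each possibility with the mother AB and summing P(type B): 1/4·0 + 1/4·1/4 + 1/4·1/4 + 1/4·1/2 = 1/4.
Similarly for Rh via the father's Rh distribution: P(Rh+) = 1/2.
Independent loci: 1/4 × 1/2 = 1/8.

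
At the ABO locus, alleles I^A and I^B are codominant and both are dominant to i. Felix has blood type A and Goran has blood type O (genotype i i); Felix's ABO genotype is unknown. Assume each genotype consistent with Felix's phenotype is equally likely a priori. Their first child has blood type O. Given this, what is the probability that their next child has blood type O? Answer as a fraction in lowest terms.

1/2

Possible genotypes: Felix ∈ {I^A I^A, I^A i}; Goran ∈ {i i}.
Weight each parental genotype pair by prior × P(type-O child):
  I^A i × i i: posterior weight 1; P(next child type O) = 1/2.
Weighted sum = 1/2.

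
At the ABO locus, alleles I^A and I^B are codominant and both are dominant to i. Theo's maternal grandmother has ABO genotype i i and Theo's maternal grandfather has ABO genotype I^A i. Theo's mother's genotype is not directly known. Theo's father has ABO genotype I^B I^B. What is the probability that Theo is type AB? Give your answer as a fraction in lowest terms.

Theo's mother's ABO genotype from i i × I^A i: 1/2 I^A i, 1/2 i i.
Crossing each possibility with the father I^B I^B and summing P(type AB): 1/2·1/2 + 1/2·0 = 1/4.

1/4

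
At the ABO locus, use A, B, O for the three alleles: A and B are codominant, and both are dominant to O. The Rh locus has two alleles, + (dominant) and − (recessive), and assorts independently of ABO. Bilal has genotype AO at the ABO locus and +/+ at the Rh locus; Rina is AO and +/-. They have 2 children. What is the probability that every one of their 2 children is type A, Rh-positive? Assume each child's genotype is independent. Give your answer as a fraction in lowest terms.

9/16

ABO cross AO × AO → 1/4 O, 3/4 A.
Rh cross +/+ × +/- → 1 Rh+; so P(type A, Rh-positive) = 3/4 × 1 = 3/4 per child.
All 2 independent: (3/4)^2 = 9/16.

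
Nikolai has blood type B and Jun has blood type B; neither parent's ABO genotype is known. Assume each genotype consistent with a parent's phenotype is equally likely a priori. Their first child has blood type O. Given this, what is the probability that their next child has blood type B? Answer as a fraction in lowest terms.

3/4

Possible genotypes: Nikolai ∈ {BB, BO}; Jun ∈ {BB, BO}.
Weight each parental genotype pair by prior × P(type-O child):
  BO × BO: posterior weight 1; P(next child type B) = 3/4.
Weighted sum = 3/4.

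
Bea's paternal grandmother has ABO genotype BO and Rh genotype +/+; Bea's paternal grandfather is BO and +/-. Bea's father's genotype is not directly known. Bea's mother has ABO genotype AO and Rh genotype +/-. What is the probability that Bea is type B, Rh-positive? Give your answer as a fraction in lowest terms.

Bea's father's ABO genotype from BO × BO: 1/4 BB, 1/2 BO, 1/4 OO.
Crossing each possibility with the mother AO and summing P(type B): 1/4·1/2 + 1/2·1/4 + 1/4·0 = 1/4.
Similarly for Rh via the father's Rh distribution: P(Rh+) = 7/8.
Independent loci: 1/4 × 7/8 = 7/32.

7/32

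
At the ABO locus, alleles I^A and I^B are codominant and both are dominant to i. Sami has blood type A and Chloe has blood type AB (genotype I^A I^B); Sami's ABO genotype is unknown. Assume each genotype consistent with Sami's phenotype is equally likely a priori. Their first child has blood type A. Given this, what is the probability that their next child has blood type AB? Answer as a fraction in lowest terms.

3/8

Possible genotypes: Sami ∈ {I^A I^A, I^A i}; Chloe ∈ {I^A I^B}.
Weight each parental genotype pair by prior × P(type-A child):
  I^A I^A × I^A I^B: posterior weight 1/2; P(next child type AB) = 1/2.
  I^A i × I^A I^B: posterior weight 1/2; P(next child type AB) = 1/4.
Weighted sum = 3/8.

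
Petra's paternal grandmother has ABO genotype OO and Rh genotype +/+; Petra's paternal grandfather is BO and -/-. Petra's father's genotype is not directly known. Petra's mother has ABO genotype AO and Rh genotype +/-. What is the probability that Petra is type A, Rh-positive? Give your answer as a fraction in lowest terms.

9/32

Petra's father's ABO genotype from OO × BO: 1/2 BO, 1/2 OO.
Crossing each possibility with the mother AO and summing P(type A): 1/2·1/4 + 1/2·1/2 = 3/8.
Similarly for Rh via the father's Rh distribution: P(Rh+) = 3/4.
Independent loci: 3/8 × 3/4 = 9/32.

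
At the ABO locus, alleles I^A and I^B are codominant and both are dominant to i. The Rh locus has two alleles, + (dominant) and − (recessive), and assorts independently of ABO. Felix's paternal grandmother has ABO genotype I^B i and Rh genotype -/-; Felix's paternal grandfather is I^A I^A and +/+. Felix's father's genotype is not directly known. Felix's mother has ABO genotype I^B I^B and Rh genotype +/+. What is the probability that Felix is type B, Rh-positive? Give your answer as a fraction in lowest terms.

1/2

Felix's father's ABO genotype from I^B i × I^A I^A: 1/2 I^A I^B, 1/2 I^A i.
Crossing each possibility with the mother I^B I^B and summing P(type B): 1/2·1/2 + 1/2·1/2 = 1/2.
Similarly for Rh via the father's Rh distribution: P(Rh+) = 1.
Independent loci: 1/2 × 1 = 1/2.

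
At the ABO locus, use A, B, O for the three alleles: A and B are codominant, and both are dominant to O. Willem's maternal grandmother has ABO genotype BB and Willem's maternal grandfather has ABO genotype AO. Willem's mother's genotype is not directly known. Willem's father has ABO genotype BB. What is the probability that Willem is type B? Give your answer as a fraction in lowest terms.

3/4

Willem's mother's ABO genotype from BB × AO: 1/2 AB, 1/2 BO.
Crossing each possibility with the father BB and summing P(type B): 1/2·1/2 + 1/2·1 = 3/4.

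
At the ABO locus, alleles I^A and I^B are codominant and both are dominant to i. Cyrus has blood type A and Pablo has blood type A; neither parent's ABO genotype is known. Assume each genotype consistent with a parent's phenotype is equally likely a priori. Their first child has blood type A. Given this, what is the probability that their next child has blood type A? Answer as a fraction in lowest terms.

Possible genotypes: Cyrus ∈ {I^A I^A, I^A i}; Pablo ∈ {I^A I^A, I^A i}.
Weight each parental genotype pair by prior × P(type-A child):
  I^A I^A × I^A I^A: posterior weight 4/15; P(next child type A) = 1.
  I^A I^A × I^A i: posterior weight 4/15; P(next child type A) = 1.
  I^A i × I^A I^A: posterior weight 4/15; P(next child type A) = 1.
  I^A i × I^A i: posterior weight 1/5; P(next child type A) = 3/4.
Weighted sum = 19/20.

19/20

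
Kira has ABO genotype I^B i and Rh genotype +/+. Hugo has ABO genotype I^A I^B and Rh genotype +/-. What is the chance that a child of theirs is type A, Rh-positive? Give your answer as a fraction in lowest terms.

ABO cross I^B i × I^A I^B → offspring phenotypes: 1/4 A, 1/2 B, 1/4 AB.
Rh cross +/+ × +/- → 1 Rh+.
Independent loci: P(type A, Rh-positive) = 1/4 × 1 = 1/4.

1/4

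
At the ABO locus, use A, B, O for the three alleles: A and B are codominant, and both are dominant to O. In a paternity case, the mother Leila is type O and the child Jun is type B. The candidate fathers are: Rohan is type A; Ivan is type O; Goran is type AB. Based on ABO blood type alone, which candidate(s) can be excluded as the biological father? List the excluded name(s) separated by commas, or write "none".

Rohan, Ivan

A candidate is excluded only if no genotype consistent with his phenotype could produce a type B child with a type O mother.
Rohan (type A): no genotype consistent with that phenotype can produce a type-B child with a type-O mother.
Ivan (type O): no genotype consistent with that phenotype can produce a type-B child with a type-O mother.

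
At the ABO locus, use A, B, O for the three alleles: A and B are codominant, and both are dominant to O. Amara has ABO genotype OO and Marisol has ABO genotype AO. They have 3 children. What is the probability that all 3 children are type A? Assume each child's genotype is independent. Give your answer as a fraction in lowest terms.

ABO cross OO × AO → 1/2 O, 1/2 A.
So P(type A) = 1/2 per child.
All 3 independent: (1/2)^3 = 1/8.

1/8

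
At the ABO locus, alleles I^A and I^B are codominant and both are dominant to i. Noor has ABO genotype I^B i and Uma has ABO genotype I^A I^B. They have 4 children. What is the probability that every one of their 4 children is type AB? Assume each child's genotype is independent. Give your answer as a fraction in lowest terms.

ABO cross I^B i × I^A I^B → 1/4 A, 1/2 B, 1/4 AB.
So P(type AB) = 1/4 per child.
All 4 independent: (1/4)^4 = 1/256.

1/256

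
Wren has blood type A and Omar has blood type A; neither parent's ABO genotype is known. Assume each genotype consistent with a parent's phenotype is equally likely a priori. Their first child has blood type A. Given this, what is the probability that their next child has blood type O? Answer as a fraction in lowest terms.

Possible genotypes: Wren ∈ {AA, AO}; Omar ∈ {AA, AO}.
Weight each parental genotype pair by prior × P(type-A child):
  AA × AA: posterior weight 4/15; P(next child type O) = 0.
  AA × AO: posterior weight 4/15; P(next child type O) = 0.
  AO × AA: posterior weight 4/15; P(next child type O) = 0.
  AO × AO: posterior weight 1/5; P(next child type O) = 1/4.
Weighted sum = 1/20.

1/20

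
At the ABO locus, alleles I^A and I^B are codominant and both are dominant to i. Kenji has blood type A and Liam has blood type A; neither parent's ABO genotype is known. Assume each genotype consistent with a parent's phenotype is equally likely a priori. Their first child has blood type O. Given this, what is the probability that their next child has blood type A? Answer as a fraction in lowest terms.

Possible genotypes: Kenji ∈ {I^A I^A, I^A i}; Liam ∈ {I^A I^A, I^A i}.
Weight each parental genotype pair by prior × P(type-O child):
  I^A i × I^A i: posterior weight 1; P(next child type A) = 3/4.
Weighted sum = 3/4.

3/4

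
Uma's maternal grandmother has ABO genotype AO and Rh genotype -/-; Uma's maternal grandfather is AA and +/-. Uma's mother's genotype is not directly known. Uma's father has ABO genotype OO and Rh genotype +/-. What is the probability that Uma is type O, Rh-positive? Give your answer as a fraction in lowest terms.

5/32

Uma's mother's ABO genotype from AO × AA: 1/2 AA, 1/2 AO.
Crossing each possibility with the father OO and summing P(type O): 1/2·0 + 1/2·1/2 = 1/4.
Similarly for Rh via the mother's Rh distribution: P(Rh+) = 5/8.
Independent loci: 1/4 × 5/8 = 5/32.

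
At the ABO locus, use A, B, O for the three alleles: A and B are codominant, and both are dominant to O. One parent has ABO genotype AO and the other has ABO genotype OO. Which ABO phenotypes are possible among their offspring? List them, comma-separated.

Gametes from AO × OO give offspring ABO genotypes AO, OO, i.e. phenotypes O, A.

O, A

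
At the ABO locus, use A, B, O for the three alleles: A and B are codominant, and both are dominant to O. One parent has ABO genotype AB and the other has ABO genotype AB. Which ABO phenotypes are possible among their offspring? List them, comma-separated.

Gametes from AB × AB give offspring ABO genotypes AA, AB, BB, i.e. phenotypes A, B, AB.

A, B, AB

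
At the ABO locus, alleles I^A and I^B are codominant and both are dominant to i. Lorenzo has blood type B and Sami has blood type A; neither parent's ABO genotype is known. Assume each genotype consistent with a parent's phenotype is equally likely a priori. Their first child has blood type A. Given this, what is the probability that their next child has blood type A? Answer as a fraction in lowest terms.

5/12

Possible genotypes: Lorenzo ∈ {I^B I^B, I^B i}; Sami ∈ {I^A I^A, I^A i}.
Weight each parental genotype pair by prior × P(type-A child):
  I^B i × I^A I^A: posterior weight 2/3; P(next child type A) = 1/2.
  I^B i × I^A i: posterior weight 1/3; P(next child type A) = 1/4.
Weighted sum = 5/12.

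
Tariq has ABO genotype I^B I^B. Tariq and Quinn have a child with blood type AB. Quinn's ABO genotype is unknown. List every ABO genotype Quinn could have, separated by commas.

I^A I^A, I^A I^B, I^A i

For each candidate genotype of Quinn, check whether crossing it with I^B I^B can produce every observed child phenotype.
  I^A I^A → possible child types {AB} ✓
  I^A I^B → possible child types {B, AB} ✓
  I^A i → possible child types {B, AB} ✓
  I^B I^B → possible child types {B} ✗
  I^B i → possible child types {B} ✗
  i i → possible child types {B} ✗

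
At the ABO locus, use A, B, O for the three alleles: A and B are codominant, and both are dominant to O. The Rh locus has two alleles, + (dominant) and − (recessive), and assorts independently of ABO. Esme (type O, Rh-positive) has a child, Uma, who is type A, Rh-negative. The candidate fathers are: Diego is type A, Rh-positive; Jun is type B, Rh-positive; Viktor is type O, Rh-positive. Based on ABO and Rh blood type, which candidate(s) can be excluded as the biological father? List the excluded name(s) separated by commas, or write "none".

Jun, Viktor

A candidate is excluded only if no genotype consistent with his phenotype could produce a type A, Rh-negative child with a type O, Rh-positive mother.
Jun (type B, Rh+): no genotype consistent with that phenotype can produce a type-A Rh- child with a type-O mother.
Viktor (type O, Rh+): no genotype consistent with that phenotype can produce a type-A Rh- child with a type-O mother.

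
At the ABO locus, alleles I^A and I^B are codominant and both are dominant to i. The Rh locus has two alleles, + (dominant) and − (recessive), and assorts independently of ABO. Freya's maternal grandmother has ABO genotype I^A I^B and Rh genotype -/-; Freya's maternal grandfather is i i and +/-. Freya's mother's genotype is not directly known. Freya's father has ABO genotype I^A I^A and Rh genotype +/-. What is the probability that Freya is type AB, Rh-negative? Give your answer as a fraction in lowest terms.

Freya's mother's ABO genotype from I^A I^B × i i: 1/2 I^A i, 1/2 I^B i.
Crossing each possibility with the father I^A I^A and summing P(type AB): 1/2·0 + 1/2·1/2 = 1/4.
Similarly for Rh via the mother's Rh distribution: P(Rh-) = 3/8.
Independent loci: 1/4 × 3/8 = 3/32.

3/32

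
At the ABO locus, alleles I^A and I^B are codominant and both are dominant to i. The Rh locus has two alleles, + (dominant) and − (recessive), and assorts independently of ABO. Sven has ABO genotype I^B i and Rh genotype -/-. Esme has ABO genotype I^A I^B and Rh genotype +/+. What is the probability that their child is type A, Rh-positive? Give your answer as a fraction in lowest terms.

1/4

ABO cross I^B i × I^A I^B → offspring phenotypes: 1/4 A, 1/2 B, 1/4 AB.
Rh cross -/- × +/+ → 1 Rh+.
Independent loci: P(type A, Rh-positive) = 1/4 × 1 = 1/4.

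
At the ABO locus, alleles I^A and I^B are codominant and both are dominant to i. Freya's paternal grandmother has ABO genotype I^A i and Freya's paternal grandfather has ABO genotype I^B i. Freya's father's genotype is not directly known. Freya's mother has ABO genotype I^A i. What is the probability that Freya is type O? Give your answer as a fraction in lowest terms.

Freya's father's ABO genotype from I^A i × I^B i: 1/4 I^A I^B, 1/4 I^A i, 1/4 I^B i, 1/4 i i.
Crossing each possibility with the mother I^A i and summing P(type O): 1/4·0 + 1/4·1/4 + 1/4·1/4 + 1/4·1/2 = 1/4.

1/4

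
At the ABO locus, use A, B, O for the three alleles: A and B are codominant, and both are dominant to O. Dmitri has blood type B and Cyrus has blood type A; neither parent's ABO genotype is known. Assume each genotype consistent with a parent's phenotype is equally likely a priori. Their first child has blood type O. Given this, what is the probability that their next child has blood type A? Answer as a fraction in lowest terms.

1/4

Possible genotypes: Dmitri ∈ {BB, BO}; Cyrus ∈ {AA, AO}.
Weight each parental genotype pair by prior × P(type-O child):
  BO × AO: posterior weight 1; P(next child type A) = 1/4.
Weighted sum = 1/4.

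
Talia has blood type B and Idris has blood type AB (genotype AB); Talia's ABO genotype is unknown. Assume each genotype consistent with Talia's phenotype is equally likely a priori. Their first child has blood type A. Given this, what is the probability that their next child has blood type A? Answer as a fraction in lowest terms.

Possible genotypes: Talia ∈ {BB, BO}; Idris ∈ {AB}.
Weight each parental genotype pair by prior × P(type-A child):
  BO × AB: posterior weight 1; P(next child type A) = 1/4.
Weighted sum = 1/4.

1/4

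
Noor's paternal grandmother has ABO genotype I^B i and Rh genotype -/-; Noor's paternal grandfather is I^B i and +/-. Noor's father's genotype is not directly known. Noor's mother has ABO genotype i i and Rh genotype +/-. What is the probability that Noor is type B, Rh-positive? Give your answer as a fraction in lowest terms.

5/16

Noor's father's ABO genotype from I^B i × I^B i: 1/4 I^B I^B, 1/2 I^B i, 1/4 i i.
Crossing each possibility with the mother i i and summing P(type B): 1/4·1 + 1/2·1/2 + 1/4·0 = 1/2.
Similarly for Rh via the father's Rh distribution: P(Rh+) = 5/8.
Independent loci: 1/2 × 5/8 = 5/16.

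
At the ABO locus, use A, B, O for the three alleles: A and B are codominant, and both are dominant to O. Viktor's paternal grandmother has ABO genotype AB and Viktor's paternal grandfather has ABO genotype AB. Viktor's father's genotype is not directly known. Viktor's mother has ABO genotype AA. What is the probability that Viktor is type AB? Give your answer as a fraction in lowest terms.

Viktor's father's ABO genotype from AB × AB: 1/4 AA, 1/2 AB, 1/4 BB.
Crossing each possibility with the mother AA and summing P(type AB): 1/4·0 + 1/2·1/2 + 1/4·1 = 1/2.

1/2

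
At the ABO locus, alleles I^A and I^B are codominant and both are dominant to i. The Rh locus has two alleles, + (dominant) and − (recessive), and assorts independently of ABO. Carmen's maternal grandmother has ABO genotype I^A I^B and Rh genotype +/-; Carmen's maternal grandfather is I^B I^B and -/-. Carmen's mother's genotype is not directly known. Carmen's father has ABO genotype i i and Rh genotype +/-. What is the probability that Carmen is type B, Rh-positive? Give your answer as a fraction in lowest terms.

15/32

Carmen's mother's ABO genotype from I^A I^B × I^B I^B: 1/2 I^A I^B, 1/2 I^B I^B.
Crossing each possibility with the father i i and summing P(type B): 1/2·1/2 + 1/2·1 = 3/4.
Similarly for Rh via the mother's Rh distribution: P(Rh+) = 5/8.
Independent loci: 3/4 × 5/8 = 15/32.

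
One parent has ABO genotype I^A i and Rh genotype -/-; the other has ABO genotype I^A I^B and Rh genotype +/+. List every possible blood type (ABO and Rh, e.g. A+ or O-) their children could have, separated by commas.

A+, B+, AB+

Gametes from I^A i × I^A I^B give offspring ABO genotypes I^A I^A, I^A I^B, I^A i, I^B i, i.e. phenotypes A, B, AB.
Rh cross -/- × +/+ → phenotypes Rh+.
Combining independently: A+, B+, AB+.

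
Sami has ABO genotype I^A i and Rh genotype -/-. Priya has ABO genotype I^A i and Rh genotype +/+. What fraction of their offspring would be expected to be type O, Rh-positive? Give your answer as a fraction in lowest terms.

ABO cross I^A i × I^A i → offspring phenotypes: 1/4 O, 3/4 A.
Rh cross -/- × +/+ → 1 Rh+.
Independent loci: P(type O, Rh-positive) = 1/4 × 1 = 1/4.

1/4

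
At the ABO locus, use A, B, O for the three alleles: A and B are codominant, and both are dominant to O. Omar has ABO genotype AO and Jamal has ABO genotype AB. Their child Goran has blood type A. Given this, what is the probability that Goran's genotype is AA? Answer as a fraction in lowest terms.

1/2

Cross AO × AB → 1/4 AA, 1/4 AB, 1/4 AO, 1/4 BO.
Type-A genotypes among offspring: AA (1/4), AO (1/4); total 1/2.
P(AA | type A) = (1/4) / (1/2) = 1/2.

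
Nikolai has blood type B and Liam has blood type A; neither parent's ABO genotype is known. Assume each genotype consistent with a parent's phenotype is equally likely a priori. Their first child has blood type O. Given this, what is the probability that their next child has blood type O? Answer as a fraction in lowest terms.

1/4

Possible genotypes: Nikolai ∈ {BB, BO}; Liam ∈ {AA, AO}.
Weight each parental genotype pair by prior × P(type-O child):
  BO × AO: posterior weight 1; P(next child type O) = 1/4.
Weighted sum = 1/4.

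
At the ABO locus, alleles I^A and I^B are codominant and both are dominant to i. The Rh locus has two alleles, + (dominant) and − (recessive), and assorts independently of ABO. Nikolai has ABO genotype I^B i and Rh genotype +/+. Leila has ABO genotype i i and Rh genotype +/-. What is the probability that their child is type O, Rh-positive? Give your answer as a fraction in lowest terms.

1/2

ABO cross I^B i × i i → offspring phenotypes: 1/2 O, 1/2 B.
Rh cross +/+ × +/- → 1 Rh+.
Independent loci: P(type O, Rh-positive) = 1/2 × 1 = 1/2.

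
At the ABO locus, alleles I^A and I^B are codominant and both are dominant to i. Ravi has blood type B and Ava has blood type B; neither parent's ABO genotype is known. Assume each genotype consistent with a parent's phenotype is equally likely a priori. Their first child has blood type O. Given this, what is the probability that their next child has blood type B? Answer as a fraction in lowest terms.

3/4

Possible genotypes: Ravi ∈ {I^B I^B, I^B i}; Ava ∈ {I^B I^B, I^B i}.
Weight each parental genotype pair by prior × P(type-O child):
  I^B i × I^B i: posterior weight 1; P(next child type B) = 3/4.
Weighted sum = 3/4.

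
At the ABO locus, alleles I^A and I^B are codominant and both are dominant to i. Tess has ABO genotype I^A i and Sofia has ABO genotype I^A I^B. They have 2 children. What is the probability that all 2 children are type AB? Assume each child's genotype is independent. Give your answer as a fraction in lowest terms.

1/16

ABO cross I^A i × I^A I^B → 1/2 A, 1/4 B, 1/4 AB.
So P(type AB) = 1/4 per child.
All 2 independent: (1/4)^2 = 1/16.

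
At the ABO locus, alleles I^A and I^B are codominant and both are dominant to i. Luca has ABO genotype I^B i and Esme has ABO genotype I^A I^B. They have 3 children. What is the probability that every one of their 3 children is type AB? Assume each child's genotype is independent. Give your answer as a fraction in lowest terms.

1/64

ABO cross I^B i × I^A I^B → 1/4 A, 1/2 B, 1/4 AB.
So P(type AB) = 1/4 per child.
All 3 independent: (1/4)^3 = 1/64.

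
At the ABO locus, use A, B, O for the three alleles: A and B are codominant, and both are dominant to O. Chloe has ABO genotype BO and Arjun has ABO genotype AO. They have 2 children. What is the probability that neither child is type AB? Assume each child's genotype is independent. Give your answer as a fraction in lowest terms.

9/16

ABO cross BO × AO → 1/4 O, 1/4 A, 1/4 B, 1/4 AB.
So P(type AB) = 1/4 per child.
P(not type AB) = 3/4 for one child; (3/4)^2 = 9/16.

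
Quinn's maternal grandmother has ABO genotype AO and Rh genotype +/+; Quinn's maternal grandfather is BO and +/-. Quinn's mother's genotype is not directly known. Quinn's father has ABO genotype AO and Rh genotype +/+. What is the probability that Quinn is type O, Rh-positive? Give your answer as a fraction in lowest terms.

Quinn's mother's ABO genotype from AO × BO: 1/4 AB, 1/4 AO, 1/4 BO, 1/4 OO.
Crossing each possibility with the father AO and summing P(type O): 1/4·0 + 1/4·1/4 + 1/4·1/4 + 1/4·1/2 = 1/4.
Similarly for Rh via the mother's Rh distribution: P(Rh+) = 1.
Independent loci: 1/4 × 1 = 1/4.

1/4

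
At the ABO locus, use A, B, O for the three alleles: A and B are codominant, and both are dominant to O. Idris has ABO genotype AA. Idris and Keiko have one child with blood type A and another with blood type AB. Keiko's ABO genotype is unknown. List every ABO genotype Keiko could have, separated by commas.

For each candidate genotype of Keiko, check whether crossing it with AA can produce every observed child phenotype.
  AA → possible child types {A} ✗
  AB → possible child types {A, AB} ✓
  AO → possible child types {A} ✗
  BB → possible child types {AB} ✗
  BO → possible child types {A, AB} ✓
  OO → possible child types {A} ✗

AB, BO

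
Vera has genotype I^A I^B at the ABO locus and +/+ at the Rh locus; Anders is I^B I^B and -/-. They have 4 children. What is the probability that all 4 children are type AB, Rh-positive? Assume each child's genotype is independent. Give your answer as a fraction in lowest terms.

ABO cross I^A I^B × I^B I^B → 1/2 B, 1/2 AB.
Rh cross +/+ × -/- → 1 Rh+; so P(type AB, Rh-positive) = 1/2 × 1 = 1/2 per child.
All 4 independent: (1/2)^4 = 1/16.

1/16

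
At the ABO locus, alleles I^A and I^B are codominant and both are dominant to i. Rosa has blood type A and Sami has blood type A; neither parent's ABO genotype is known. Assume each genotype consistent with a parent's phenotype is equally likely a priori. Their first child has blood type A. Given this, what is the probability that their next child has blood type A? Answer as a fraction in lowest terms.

Possible genotypes: Rosa ∈ {I^A I^A, I^A i}; Sami ∈ {I^A I^A, I^A i}.
Weight each parental genotype pair by prior × P(type-A child):
  I^A I^A × I^A I^A: posterior weight 4/15; P(next child type A) = 1.
  I^A I^A × I^A i: posterior weight 4/15; P(next child type A) = 1.
  I^A i × I^A I^A: posterior weight 4/15; P(next child type A) = 1.
  I^A i × I^A i: posterior weight 1/5; P(next child type A) = 3/4.
Weighted sum = 19/20.

19/20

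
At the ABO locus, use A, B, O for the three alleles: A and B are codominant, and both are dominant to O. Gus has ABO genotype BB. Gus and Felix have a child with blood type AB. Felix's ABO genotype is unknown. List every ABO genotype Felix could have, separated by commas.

For each candidate genotype of Felix, check whether crossing it with BB can produce every observed child phenotype.
  AA → possible child types {AB} ✓
  AB → possible child types {B, AB} ✓
  AO → possible child types {B, AB} ✓
  BB → possible child types {B} ✗
  BO → possible child types {B} ✗
  OO → possible child types {B} ✗

AA, AB, AO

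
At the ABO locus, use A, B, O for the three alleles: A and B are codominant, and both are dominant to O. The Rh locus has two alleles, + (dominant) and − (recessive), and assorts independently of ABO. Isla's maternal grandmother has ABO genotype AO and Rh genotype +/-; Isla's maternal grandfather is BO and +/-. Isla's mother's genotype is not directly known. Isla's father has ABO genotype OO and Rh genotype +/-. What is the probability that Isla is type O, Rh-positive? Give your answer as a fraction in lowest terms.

Isla's mother's ABO genotype from AO × BO: 1/4 AB, 1/4 AO, 1/4 BO, 1/4 OO.
Crossing each possibility with the father OO and summing P(type O): 1/4·0 + 1/4·1/2 + 1/4·1/2 + 1/4·1 = 1/2.
Similarly for Rh via the mother's Rh distribution: P(Rh+) = 3/4.
Independent loci: 1/2 × 3/4 = 3/8.

3/8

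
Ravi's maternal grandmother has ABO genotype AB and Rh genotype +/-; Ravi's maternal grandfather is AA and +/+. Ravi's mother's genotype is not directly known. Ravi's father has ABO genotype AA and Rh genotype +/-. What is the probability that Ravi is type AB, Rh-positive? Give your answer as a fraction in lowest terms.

Ravi's mother's ABO genotype from AB × AA: 1/2 AA, 1/2 AB.
Crossing each possibility with the father AA and summing P(type AB): 1/2·0 + 1/2·1/2 = 1/4.
Similarly for Rh via the mother's Rh distribution: P(Rh+) = 7/8.
Independent loci: 1/4 × 7/8 = 7/32.

7/32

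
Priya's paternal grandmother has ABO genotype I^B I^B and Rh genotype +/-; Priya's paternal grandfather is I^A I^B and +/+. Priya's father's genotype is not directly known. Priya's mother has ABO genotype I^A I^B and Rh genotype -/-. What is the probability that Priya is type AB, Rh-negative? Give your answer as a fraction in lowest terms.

1/8

Priya's father's ABO genotype from I^B I^B × I^A I^B: 1/2 I^A I^B, 1/2 I^B I^B.
Crossing each possibility with the mother I^A I^B and summing P(type AB): 1/2·1/2 + 1/2·1/2 = 1/2.
Similarly for Rh via the father's Rh distribution: P(Rh-) = 1/4.
Independent loci: 1/2 × 1/4 = 1/8.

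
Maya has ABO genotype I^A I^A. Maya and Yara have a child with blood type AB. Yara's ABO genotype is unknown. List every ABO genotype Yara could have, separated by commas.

For each candidate genotype of Yara, check whether crossing it with I^A I^A can produce every observed child phenotype.
  I^A I^A → possible child types {A} ✗
  I^A I^B → possible child types {A, AB} ✓
  I^A i → possible child types {A} ✗
  I^B I^B → possible child types {AB} ✓
  I^B i → possible child types {A, AB} ✓
  i i → possible child types {A} ✗

I^A I^B, I^B I^B, I^B i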